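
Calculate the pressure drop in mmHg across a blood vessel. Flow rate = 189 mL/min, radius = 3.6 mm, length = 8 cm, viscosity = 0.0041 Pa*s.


dP = 8*mu*L*Q / (pi*r^4)
Q = 189 mL/min = 3.15e-06 m^3/s
dP = 15.6644 Pa = 15.6644 / 133.322 mmHg = 0.1175 mmHg


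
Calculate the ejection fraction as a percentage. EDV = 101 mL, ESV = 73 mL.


SV = EDV - ESV = 101 - 73 = 28 mL
EF = SV/EDV * 100 = 28/101 * 100
EF = 27.72%


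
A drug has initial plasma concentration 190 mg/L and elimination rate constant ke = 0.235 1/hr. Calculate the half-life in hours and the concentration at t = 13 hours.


t_half = ln(2) / ke = 0.693147 / 0.235 = 2.95 hr
C(t) = C0 * exp(-ke*t) = 190 * exp(-0.235*13)
C(13) = 8.953 mg/L


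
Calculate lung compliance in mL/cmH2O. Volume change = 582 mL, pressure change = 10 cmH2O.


C = dV / dP
C = 582 / 10
C = 58.2 mL/cmH2O


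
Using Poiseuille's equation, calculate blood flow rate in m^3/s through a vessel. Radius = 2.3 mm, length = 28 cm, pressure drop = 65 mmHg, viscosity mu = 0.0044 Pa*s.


Q = pi*r^4*dP / (8*mu*L)
r = 0.0023 m, L = 0.28 m
dP = 65 mmHg = 8665.93 Pa
Q = 7.7299e-05 m^3/s


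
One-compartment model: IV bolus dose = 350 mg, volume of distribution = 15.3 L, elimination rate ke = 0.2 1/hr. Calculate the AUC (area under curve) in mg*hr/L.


C0 = Dose/Vd = 350/15.3 = 22.8758 mg/L
AUC = C0/ke = 22.8758/0.2
AUC = 114.4 mg*hr/L


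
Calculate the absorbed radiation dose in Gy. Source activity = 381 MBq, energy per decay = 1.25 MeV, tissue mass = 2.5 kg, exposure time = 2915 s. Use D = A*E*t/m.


A = 381 MBq = 3.8100e+08 Bq
E = 1.25 MeV = 2.0025e-13 J
D = A*E*t/m = 3.8100e+08*2.0025e-13*2915/2.5
D = 0.08896 Gy


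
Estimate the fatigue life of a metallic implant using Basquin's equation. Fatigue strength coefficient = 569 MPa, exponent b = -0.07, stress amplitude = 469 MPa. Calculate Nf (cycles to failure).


sigma_a = sigma_f' * (2Nf)^b
2Nf = (sigma_a/sigma_f')^(1/b)
2Nf = (469/569)^(1/-0.07)
2Nf = 15.817383
Nf = 7.909


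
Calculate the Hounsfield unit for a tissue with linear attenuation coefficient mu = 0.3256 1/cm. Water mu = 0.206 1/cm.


HU = ((mu_tissue - mu_water) / mu_water) * 1000
HU = ((0.3256 - 0.206) / 0.206) * 1000
HU = 580.6


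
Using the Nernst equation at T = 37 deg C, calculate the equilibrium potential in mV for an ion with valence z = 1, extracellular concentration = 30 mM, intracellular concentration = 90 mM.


E = (RT/(zF)) * ln(C_out/C_in)
T = 37 + 273.15 = 310.15 K
E = (8.314 * 310.15 / (1 * 96485)) * ln(30/90)
E = -29.36 mV


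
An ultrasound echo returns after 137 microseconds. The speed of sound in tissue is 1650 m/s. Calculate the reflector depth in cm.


depth = c * t / 2
t = 137 us = 1.3700e-04 s
depth = 1650 * 1.3700e-04 / 2
depth = 0.113025 m = 11.3025 cm


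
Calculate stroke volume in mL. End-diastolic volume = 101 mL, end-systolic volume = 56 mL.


SV = EDV - ESV
SV = 101 - 56
SV = 45 mL


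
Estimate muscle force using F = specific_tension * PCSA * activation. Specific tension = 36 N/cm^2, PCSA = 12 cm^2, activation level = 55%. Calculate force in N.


F = sigma * PCSA * activation
F = 36 * 12 * 0.55
F = 237.6 N


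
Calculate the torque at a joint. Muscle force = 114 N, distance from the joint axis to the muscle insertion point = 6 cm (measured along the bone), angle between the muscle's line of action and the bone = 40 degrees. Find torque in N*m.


Torque = F * d * sin(theta)   (moment arm = d*sin(theta))
d = 6 cm = 0.06 m
Torque = 114 * 0.06 * sin(40)
Torque = 4.397 N*m


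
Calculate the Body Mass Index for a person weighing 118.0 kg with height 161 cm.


BMI = weight / height^2
height = 161 cm = 1.61 m
BMI = 118.0 / 1.61^2
BMI = 45.52 kg/m^2


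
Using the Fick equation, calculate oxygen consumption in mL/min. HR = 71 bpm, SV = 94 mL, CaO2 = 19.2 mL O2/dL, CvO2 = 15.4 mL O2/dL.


CO = HR*SV = 71*94/1000 = 6.674 L/min
a-v O2 diff = 19.2 - 15.4 = 3.8 mL/dL
VO2 = CO * (CaO2-CvO2) * 10 dL/L
VO2 = 6.674 * 3.8 * 10
VO2 = 253.6 mL/min


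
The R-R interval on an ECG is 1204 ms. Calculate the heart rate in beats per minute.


HR = 60 / RR_interval(s)
RR = 1204 ms = 1.204 s
HR = 60 / 1.204 = 49.83 bpm


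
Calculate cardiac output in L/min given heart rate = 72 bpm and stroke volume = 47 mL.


CO = HR * SV
CO = 72 * 47 / 1000
CO = 3.384 L/min


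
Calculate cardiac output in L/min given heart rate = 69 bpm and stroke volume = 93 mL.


CO = HR * SV
CO = 69 * 93 / 1000
CO = 6.417 L/min


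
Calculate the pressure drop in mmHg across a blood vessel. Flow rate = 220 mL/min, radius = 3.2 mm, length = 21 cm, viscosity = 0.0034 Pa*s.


dP = 8*mu*L*Q / (pi*r^4)
Q = 220 mL/min = 3.66667e-06 m^3/s
dP = 63.5785 Pa = 63.5785 / 133.322 mmHg = 0.4769 mmHg


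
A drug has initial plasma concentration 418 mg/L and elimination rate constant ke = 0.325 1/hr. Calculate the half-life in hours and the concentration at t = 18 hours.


t_half = ln(2) / ke = 0.693147 / 0.325 = 2.133 hr
C(t) = C0 * exp(-ke*t) = 418 * exp(-0.325*18)
C(18) = 1.204 mg/L


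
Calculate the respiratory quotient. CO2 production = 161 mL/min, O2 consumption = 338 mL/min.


RQ = VCO2 / VO2
RQ = 161 / 338
RQ = 0.4763


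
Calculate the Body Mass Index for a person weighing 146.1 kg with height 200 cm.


BMI = weight / height^2
height = 200 cm = 2 m
BMI = 146.1 / 2^2
BMI = 36.52 kg/m^2


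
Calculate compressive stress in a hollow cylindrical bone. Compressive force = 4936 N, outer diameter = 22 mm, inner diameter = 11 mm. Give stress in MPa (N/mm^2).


A = pi*(r_o^2 - r_i^2)
r_o = 11 mm, r_i = 5.5 mm
A = 285.1 mm^2
sigma = F/A = 4936 / 285.1
sigma = 17.31 MPa


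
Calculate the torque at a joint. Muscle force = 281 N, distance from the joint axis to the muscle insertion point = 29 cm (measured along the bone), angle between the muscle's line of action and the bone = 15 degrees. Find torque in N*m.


Torque = F * d * sin(theta)   (moment arm = d*sin(theta))
d = 29 cm = 0.29 m
Torque = 281 * 0.29 * sin(15)
Torque = 21.09 N*m


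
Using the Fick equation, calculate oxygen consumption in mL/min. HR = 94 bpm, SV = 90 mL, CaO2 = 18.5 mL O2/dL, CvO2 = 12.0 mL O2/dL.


CO = HR*SV = 94*90/1000 = 8.46 L/min
a-v O2 diff = 18.5 - 12.0 = 6.5 mL/dL
VO2 = CO * (CaO2-CvO2) * 10 dL/L
VO2 = 8.46 * 6.5 * 10
VO2 = 549.9 mL/min


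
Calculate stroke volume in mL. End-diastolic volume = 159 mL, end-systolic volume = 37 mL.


SV = EDV - ESV
SV = 159 - 37
SV = 122 mL


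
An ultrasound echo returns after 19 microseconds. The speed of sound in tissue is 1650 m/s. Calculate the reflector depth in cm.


depth = c * t / 2
t = 19 us = 1.9000e-05 s
depth = 1650 * 1.9000e-05 / 2
depth = 0.015675 m = 1.5675 cm


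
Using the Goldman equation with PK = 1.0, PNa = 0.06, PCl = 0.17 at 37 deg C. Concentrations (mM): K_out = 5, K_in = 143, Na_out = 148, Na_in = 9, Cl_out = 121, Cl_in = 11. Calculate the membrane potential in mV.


Vm = (RT/F)*ln((PK*Ko + PNa*Nao + PCl*Cli)/(PK*Ki + PNa*Nai + PCl*Clo))
Numer = 15.75, Denom = 164.11
Vm = -62.64 mV


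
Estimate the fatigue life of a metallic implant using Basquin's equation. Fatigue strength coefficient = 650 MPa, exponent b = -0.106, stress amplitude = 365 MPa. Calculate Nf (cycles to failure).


sigma_a = sigma_f' * (2Nf)^b
2Nf = (sigma_a/sigma_f')^(1/b)
2Nf = (365/650)^(1/-0.106)
2Nf = 231.38983
Nf = 115.7


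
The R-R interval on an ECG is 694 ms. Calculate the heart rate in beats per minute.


HR = 60 / RR_interval(s)
RR = 694 ms = 0.694 s
HR = 60 / 0.694 = 86.46 bpm


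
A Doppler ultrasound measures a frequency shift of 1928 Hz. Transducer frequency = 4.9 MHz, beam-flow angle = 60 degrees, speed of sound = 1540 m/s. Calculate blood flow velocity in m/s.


v = fd * c / (2 * f0 * cos(theta))
v = 1928 * 1540 / (2 * 4.9000e+06 * cos(60))
v = 0.6059 m/s


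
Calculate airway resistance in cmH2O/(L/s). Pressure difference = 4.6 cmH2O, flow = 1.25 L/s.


R = dP / flow
R = 4.6 / 1.25
R = 3.68 cmH2O/(L/s)


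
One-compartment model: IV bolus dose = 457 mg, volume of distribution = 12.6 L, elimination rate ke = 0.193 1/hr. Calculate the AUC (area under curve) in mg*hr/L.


C0 = Dose/Vd = 457/12.6 = 36.2698 mg/L
AUC = C0/ke = 36.2698/0.193
AUC = 187.9 mg*hr/L


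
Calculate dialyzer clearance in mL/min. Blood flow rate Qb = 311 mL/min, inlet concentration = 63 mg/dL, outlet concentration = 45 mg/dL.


K = Qb * (Cb_in - Cb_out) / Cb_in
K = 311 * (63 - 45) / 63
K = 88.86 mL/min


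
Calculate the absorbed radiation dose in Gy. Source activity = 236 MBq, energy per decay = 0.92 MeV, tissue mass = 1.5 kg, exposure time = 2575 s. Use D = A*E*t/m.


A = 236 MBq = 2.3600e+08 Bq
E = 0.92 MeV = 1.47384e-13 J
D = A*E*t/m = 2.3600e+08*1.47384e-13*2575/1.5
D = 0.05971 Gy


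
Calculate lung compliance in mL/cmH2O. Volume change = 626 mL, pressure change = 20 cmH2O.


C = dV / dP
C = 626 / 20
C = 31.3 mL/cmH2O


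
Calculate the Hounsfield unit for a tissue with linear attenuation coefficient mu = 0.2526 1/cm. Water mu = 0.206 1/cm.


HU = ((mu_tissue - mu_water) / mu_water) * 1000
HU = ((0.2526 - 0.206) / 0.206) * 1000
HU = 226.2


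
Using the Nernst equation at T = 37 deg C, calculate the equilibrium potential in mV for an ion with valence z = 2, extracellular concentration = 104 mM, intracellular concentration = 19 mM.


E = (RT/(zF)) * ln(C_out/C_in)
T = 37 + 273.15 = 310.15 K
E = (8.314 * 310.15 / (2 * 96485)) * ln(104/19)
E = 22.72 mV


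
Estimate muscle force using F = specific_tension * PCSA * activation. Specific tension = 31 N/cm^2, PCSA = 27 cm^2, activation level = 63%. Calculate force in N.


F = sigma * PCSA * activation
F = 31 * 27 * 0.63
F = 527.3 N


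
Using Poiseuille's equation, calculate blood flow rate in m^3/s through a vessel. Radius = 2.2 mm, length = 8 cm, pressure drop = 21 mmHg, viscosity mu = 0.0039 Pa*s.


Q = pi*r^4*dP / (8*mu*L)
r = 0.0022 m, L = 0.08 m
dP = 21 mmHg = 2799.762 Pa
Q = 8.2550e-05 m^3/s


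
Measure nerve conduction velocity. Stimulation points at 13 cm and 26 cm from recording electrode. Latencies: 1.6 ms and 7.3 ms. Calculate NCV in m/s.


Distance = (26 - 13) / 100 = 0.13 m
dt = (7.3 - 1.6) / 1000 = 0.0057 s
NCV = dist / dt = 22.81 m/s


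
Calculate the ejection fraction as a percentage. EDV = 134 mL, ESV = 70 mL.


SV = EDV - ESV = 134 - 70 = 64 mL
EF = SV/EDV * 100 = 64/134 * 100
EF = 47.76%


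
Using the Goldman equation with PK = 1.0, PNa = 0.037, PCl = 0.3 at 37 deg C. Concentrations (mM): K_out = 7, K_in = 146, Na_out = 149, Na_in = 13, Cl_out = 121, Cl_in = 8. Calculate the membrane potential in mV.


Vm = (RT/F)*ln((PK*Ko + PNa*Nao + PCl*Cli)/(PK*Ki + PNa*Nai + PCl*Clo))
Numer = 14.913, Denom = 182.781
Vm = -66.97 mV


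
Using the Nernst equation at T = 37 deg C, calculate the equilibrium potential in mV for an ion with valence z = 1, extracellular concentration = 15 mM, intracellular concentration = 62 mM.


E = (RT/(zF)) * ln(C_out/C_in)
T = 37 + 273.15 = 310.15 K
E = (8.314 * 310.15 / (1 * 96485)) * ln(15/62)
E = -37.93 mV


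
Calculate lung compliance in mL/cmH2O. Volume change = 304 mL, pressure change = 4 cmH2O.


C = dV / dP
C = 304 / 4
C = 76 mL/cmH2O


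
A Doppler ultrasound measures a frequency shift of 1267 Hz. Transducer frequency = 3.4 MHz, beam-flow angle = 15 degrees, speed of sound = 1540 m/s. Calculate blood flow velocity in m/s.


v = fd * c / (2 * f0 * cos(theta))
v = 1267 * 1540 / (2 * 3.4000e+06 * cos(15))
v = 0.2971 m/s


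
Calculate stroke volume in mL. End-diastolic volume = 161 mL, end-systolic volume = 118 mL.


SV = EDV - ESV
SV = 161 - 118
SV = 43 mL


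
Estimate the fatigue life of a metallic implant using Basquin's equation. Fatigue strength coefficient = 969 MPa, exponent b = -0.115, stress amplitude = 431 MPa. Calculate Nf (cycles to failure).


sigma_a = sigma_f' * (2Nf)^b
2Nf = (sigma_a/sigma_f')^(1/b)
2Nf = (431/969)^(1/-0.115)
2Nf = 1146.9245
Nf = 573.5


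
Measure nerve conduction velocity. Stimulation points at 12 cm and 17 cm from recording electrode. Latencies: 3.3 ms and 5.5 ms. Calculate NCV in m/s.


Distance = (17 - 12) / 100 = 0.05 m
dt = (5.5 - 3.3) / 1000 = 0.0022 s
NCV = dist / dt = 22.73 m/s


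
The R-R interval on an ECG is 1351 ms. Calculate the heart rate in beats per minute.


HR = 60 / RR_interval(s)
RR = 1351 ms = 1.351 s
HR = 60 / 1.351 = 44.41 bpm


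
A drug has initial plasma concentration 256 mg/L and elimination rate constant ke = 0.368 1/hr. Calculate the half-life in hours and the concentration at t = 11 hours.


t_half = ln(2) / ke = 0.693147 / 0.368 = 1.884 hr
C(t) = C0 * exp(-ke*t) = 256 * exp(-0.368*11)
C(11) = 4.469 mg/L


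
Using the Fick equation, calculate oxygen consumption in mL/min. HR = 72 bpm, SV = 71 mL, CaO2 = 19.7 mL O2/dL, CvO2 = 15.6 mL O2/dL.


CO = HR*SV = 72*71/1000 = 5.112 L/min
a-v O2 diff = 19.7 - 15.6 = 4.1 mL/dL
VO2 = CO * (CaO2-CvO2) * 10 dL/L
VO2 = 5.112 * 4.1 * 10
VO2 = 209.6 mL/min


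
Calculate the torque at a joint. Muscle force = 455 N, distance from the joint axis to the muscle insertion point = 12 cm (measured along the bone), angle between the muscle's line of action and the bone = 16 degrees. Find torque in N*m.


Torque = F * d * sin(theta)   (moment arm = d*sin(theta))
d = 12 cm = 0.12 m
Torque = 455 * 0.12 * sin(16)
Torque = 15.05 N*m


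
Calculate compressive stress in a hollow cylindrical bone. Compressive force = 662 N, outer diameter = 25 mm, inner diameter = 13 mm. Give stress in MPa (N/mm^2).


A = pi*(r_o^2 - r_i^2)
r_o = 12.5 mm, r_i = 6.5 mm
A = 358.142 mm^2
sigma = F/A = 662 / 358.142
sigma = 1.848 MPa


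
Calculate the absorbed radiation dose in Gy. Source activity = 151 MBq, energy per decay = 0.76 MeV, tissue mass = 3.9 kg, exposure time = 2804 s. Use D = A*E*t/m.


A = 151 MBq = 1.5100e+08 Bq
E = 0.76 MeV = 1.21752e-13 J
D = A*E*t/m = 1.5100e+08*1.21752e-13*2804/3.9
D = 0.01322 Gy


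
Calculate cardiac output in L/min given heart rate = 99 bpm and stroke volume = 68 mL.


CO = HR * SV
CO = 99 * 68 / 1000
CO = 6.732 L/min


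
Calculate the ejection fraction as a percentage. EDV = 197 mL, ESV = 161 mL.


SV = EDV - ESV = 197 - 161 = 36 mL
EF = SV/EDV * 100 = 36/197 * 100
EF = 18.27%


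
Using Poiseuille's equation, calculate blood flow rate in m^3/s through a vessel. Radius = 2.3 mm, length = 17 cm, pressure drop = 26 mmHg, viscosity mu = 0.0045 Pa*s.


Q = pi*r^4*dP / (8*mu*L)
r = 0.0023 m, L = 0.17 m
dP = 26 mmHg = 3466.372 Pa
Q = 4.9795e-05 m^3/s


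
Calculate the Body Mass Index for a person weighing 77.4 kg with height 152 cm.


BMI = weight / height^2
height = 152 cm = 1.52 m
BMI = 77.4 / 1.52^2
BMI = 33.5 kg/m^2


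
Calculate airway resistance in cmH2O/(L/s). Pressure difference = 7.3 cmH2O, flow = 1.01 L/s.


R = dP / flow
R = 7.3 / 1.01
R = 7.228 cmH2O/(L/s)


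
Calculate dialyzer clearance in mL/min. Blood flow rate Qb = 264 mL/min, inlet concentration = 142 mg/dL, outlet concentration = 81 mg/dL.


K = Qb * (Cb_in - Cb_out) / Cb_in
K = 264 * (142 - 81) / 142
K = 113.4 mL/min


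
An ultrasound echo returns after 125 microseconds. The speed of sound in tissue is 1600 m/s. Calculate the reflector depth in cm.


depth = c * t / 2
t = 125 us = 1.2500e-04 s
depth = 1600 * 1.2500e-04 / 2
depth = 0.1 m = 10 cm


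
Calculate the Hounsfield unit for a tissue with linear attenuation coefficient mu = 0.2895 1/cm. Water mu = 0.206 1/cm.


HU = ((mu_tissue - mu_water) / mu_water) * 1000
HU = ((0.2895 - 0.206) / 0.206) * 1000
HU = 405.3


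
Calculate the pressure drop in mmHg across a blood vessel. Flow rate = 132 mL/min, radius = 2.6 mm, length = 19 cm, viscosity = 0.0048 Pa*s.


dP = 8*mu*L*Q / (pi*r^4)
Q = 132 mL/min = 2.2e-06 m^3/s
dP = 111.806 Pa = 111.806 / 133.322 mmHg = 0.8386 mmHg


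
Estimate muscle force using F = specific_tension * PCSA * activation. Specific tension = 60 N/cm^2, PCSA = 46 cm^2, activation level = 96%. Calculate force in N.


F = sigma * PCSA * activation
F = 60 * 46 * 0.96
F = 2650 N


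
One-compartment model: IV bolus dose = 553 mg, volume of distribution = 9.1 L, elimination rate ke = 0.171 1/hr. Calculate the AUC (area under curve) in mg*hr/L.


C0 = Dose/Vd = 553/9.1 = 60.7692 mg/L
AUC = C0/ke = 60.7692/0.171
AUC = 355.4 mg*hr/L


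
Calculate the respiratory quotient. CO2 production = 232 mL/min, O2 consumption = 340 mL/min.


RQ = VCO2 / VO2
RQ = 232 / 340
RQ = 0.6824


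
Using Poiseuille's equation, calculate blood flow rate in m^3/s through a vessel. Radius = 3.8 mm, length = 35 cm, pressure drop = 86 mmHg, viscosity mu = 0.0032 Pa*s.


Q = pi*r^4*dP / (8*mu*L)
r = 0.0038 m, L = 0.35 m
dP = 86 mmHg = 11465.692 Pa
Q = 8.3826e-04 m^3/s


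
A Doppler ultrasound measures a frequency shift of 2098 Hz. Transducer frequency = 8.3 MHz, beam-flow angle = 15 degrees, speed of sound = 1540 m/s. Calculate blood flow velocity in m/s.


v = fd * c / (2 * f0 * cos(theta))
v = 2098 * 1540 / (2 * 8.3000e+06 * cos(15))
v = 0.2015 m/s


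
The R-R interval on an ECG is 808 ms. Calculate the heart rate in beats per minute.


HR = 60 / RR_interval(s)
RR = 808 ms = 0.808 s
HR = 60 / 0.808 = 74.26 bpm


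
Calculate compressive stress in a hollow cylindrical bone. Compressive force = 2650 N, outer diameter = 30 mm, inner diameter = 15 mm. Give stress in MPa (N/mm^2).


A = pi*(r_o^2 - r_i^2)
r_o = 15 mm, r_i = 7.5 mm
A = 530.144 mm^2
sigma = F/A = 2650 / 530.144
sigma = 4.999 MPa


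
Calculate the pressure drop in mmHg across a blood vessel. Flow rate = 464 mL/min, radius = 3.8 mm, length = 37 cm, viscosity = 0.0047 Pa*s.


dP = 8*mu*L*Q / (pi*r^4)
Q = 464 mL/min = 7.73333e-06 m^3/s
dP = 164.237 Pa = 164.237 / 133.322 mmHg = 1.232 mmHg


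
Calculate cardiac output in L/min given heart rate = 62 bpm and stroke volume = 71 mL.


CO = HR * SV
CO = 62 * 71 / 1000
CO = 4.402 L/min


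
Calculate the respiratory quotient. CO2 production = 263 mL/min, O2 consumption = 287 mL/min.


RQ = VCO2 / VO2
RQ = 263 / 287
RQ = 0.9164


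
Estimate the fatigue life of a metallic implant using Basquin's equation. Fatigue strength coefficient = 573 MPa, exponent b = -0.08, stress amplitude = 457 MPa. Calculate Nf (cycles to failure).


sigma_a = sigma_f' * (2Nf)^b
2Nf = (sigma_a/sigma_f')^(1/b)
2Nf = (457/573)^(1/-0.08)
2Nf = 16.903642
Nf = 8.452


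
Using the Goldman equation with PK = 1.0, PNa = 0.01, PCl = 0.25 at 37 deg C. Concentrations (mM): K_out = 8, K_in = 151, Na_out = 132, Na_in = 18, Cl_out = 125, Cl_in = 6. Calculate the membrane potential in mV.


Vm = (RT/F)*ln((PK*Ko + PNa*Nao + PCl*Cli)/(PK*Ki + PNa*Nai + PCl*Clo))
Numer = 10.82, Denom = 182.43
Vm = -75.5 mV


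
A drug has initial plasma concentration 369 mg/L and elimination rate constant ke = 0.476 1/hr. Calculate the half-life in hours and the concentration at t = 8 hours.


t_half = ln(2) / ke = 0.693147 / 0.476 = 1.456 hr
C(t) = C0 * exp(-ke*t) = 369 * exp(-0.476*8)
C(8) = 8.189 mg/L


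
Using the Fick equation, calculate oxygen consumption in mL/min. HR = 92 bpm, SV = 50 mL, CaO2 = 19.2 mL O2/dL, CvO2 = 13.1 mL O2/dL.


CO = HR*SV = 92*50/1000 = 4.6 L/min
a-v O2 diff = 19.2 - 13.1 = 6.1 mL/dL
VO2 = CO * (CaO2-CvO2) * 10 dL/L
VO2 = 4.6 * 6.1 * 10
VO2 = 280.6 mL/min


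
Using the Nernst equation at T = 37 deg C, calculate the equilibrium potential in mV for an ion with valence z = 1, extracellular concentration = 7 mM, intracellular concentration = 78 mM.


E = (RT/(zF)) * ln(C_out/C_in)
T = 37 + 273.15 = 310.15 K
E = (8.314 * 310.15 / (1 * 96485)) * ln(7/78)
E = -64.43 mV


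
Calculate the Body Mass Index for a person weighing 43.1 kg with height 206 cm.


BMI = weight / height^2
height = 206 cm = 2.06 m
BMI = 43.1 / 2.06^2
BMI = 10.16 kg/m^2


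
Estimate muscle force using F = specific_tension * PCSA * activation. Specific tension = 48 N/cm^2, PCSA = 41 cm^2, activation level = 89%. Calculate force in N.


F = sigma * PCSA * activation
F = 48 * 41 * 0.89
F = 1752 N


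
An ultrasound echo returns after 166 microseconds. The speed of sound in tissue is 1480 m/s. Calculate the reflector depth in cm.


depth = c * t / 2
t = 166 us = 1.6600e-04 s
depth = 1480 * 1.6600e-04 / 2
depth = 0.12284 m = 12.284 cm


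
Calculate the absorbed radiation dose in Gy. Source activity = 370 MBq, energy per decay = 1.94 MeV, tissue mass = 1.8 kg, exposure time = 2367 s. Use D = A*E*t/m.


A = 370 MBq = 3.7000e+08 Bq
E = 1.94 MeV = 3.10788e-13 J
D = A*E*t/m = 3.7000e+08*3.10788e-13*2367/1.8
D = 0.1512 Gy


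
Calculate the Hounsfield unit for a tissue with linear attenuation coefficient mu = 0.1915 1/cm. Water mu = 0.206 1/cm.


HU = ((mu_tissue - mu_water) / mu_water) * 1000
HU = ((0.1915 - 0.206) / 0.206) * 1000
HU = -70.39


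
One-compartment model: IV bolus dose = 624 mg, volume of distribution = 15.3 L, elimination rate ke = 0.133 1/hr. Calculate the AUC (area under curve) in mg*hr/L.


C0 = Dose/Vd = 624/15.3 = 40.7843 mg/L
AUC = C0/ke = 40.7843/0.133
AUC = 306.6 mg*hr/L


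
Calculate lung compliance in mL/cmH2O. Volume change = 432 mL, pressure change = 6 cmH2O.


C = dV / dP
C = 432 / 6
C = 72 mL/cmH2O


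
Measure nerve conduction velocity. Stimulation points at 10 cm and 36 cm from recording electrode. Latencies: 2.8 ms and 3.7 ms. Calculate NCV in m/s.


Distance = (36 - 10) / 100 = 0.26 m
dt = (3.7 - 2.8) / 1000 = 9.0000e-04 s
NCV = dist / dt = 288.9 m/s


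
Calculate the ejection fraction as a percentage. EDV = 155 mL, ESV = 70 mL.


SV = EDV - ESV = 155 - 70 = 85 mL
EF = SV/EDV * 100 = 85/155 * 100
EF = 54.84%


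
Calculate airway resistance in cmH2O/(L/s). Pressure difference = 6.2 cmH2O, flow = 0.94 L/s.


R = dP / flow
R = 6.2 / 0.94
R = 6.596 cmH2O/(L/s)


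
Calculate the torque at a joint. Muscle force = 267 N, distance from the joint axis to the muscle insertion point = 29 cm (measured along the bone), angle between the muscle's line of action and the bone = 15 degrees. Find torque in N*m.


Torque = F * d * sin(theta)   (moment arm = d*sin(theta))
d = 29 cm = 0.29 m
Torque = 267 * 0.29 * sin(15)
Torque = 20.04 N*m


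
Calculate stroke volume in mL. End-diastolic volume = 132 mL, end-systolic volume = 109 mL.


SV = EDV - ESV
SV = 132 - 109
SV = 23 mL


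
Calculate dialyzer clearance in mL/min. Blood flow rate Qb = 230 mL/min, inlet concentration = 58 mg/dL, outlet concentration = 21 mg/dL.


K = Qb * (Cb_in - Cb_out) / Cb_in
K = 230 * (58 - 21) / 58
K = 146.7 mL/min


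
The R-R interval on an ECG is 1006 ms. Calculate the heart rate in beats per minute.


HR = 60 / RR_interval(s)
RR = 1006 ms = 1.006 s
HR = 60 / 1.006 = 59.64 bpm


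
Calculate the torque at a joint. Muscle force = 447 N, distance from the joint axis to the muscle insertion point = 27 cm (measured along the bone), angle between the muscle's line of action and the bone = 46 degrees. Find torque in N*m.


Torque = F * d * sin(theta)   (moment arm = d*sin(theta))
d = 27 cm = 0.27 m
Torque = 447 * 0.27 * sin(46)
Torque = 86.82 N*m


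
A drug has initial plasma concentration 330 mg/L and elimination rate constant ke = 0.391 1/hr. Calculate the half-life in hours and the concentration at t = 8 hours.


t_half = ln(2) / ke = 0.693147 / 0.391 = 1.773 hr
C(t) = C0 * exp(-ke*t) = 330 * exp(-0.391*8)
C(8) = 14.46 mg/L


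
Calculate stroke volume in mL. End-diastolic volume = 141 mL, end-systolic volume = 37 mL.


SV = EDV - ESV
SV = 141 - 37
SV = 104 mL


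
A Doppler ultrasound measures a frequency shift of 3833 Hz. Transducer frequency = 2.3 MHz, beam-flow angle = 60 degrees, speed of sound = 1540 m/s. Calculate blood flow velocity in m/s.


v = fd * c / (2 * f0 * cos(theta))
v = 3833 * 1540 / (2 * 2.3000e+06 * cos(60))
v = 2.566 m/s


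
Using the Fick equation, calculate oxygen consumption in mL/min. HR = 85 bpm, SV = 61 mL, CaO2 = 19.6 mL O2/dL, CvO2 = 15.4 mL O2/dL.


CO = HR*SV = 85*61/1000 = 5.185 L/min
a-v O2 diff = 19.6 - 15.4 = 4.2 mL/dL
VO2 = CO * (CaO2-CvO2) * 10 dL/L
VO2 = 5.185 * 4.2 * 10
VO2 = 217.8 mL/min


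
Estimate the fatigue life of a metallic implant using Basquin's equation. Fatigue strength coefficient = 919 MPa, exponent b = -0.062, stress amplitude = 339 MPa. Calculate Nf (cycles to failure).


sigma_a = sigma_f' * (2Nf)^b
2Nf = (sigma_a/sigma_f')^(1/b)
2Nf = (339/919)^(1/-0.062)
2Nf = 9676959.5
Nf = 4.8385e+06


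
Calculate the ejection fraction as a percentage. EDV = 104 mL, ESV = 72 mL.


SV = EDV - ESV = 104 - 72 = 32 mL
EF = SV/EDV * 100 = 32/104 * 100
EF = 30.77%


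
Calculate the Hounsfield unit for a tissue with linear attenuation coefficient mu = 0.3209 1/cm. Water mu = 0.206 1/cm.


HU = ((mu_tissue - mu_water) / mu_water) * 1000
HU = ((0.3209 - 0.206) / 0.206) * 1000
HU = 557.8


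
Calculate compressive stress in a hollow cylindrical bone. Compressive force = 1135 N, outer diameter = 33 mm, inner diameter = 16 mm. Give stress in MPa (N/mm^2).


A = pi*(r_o^2 - r_i^2)
r_o = 16.5 mm, r_i = 8 mm
A = 654.237 mm^2
sigma = F/A = 1135 / 654.237
sigma = 1.735 MPa


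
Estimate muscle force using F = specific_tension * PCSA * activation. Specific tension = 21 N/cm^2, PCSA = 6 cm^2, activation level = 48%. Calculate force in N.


F = sigma * PCSA * activation
F = 21 * 6 * 0.48
F = 60.48 N


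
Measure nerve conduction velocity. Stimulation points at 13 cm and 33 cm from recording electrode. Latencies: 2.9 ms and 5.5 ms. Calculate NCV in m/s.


Distance = (33 - 13) / 100 = 0.2 m
dt = (5.5 - 2.9) / 1000 = 0.0026 s
NCV = dist / dt = 76.92 m/s


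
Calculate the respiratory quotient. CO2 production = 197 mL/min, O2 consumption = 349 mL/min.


RQ = VCO2 / VO2
RQ = 197 / 349
RQ = 0.5645


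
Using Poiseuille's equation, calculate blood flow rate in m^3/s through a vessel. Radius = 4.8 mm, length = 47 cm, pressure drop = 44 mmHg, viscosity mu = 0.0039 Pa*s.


Q = pi*r^4*dP / (8*mu*L)
r = 0.0048 m, L = 0.47 m
dP = 44 mmHg = 5866.168 Pa
Q = 6.6714e-04 m^3/s


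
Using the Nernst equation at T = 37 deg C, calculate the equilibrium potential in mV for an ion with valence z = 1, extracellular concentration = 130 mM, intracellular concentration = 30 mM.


E = (RT/(zF)) * ln(C_out/C_in)
T = 37 + 273.15 = 310.15 K
E = (8.314 * 310.15 / (1 * 96485)) * ln(130/30)
E = 39.19 mV


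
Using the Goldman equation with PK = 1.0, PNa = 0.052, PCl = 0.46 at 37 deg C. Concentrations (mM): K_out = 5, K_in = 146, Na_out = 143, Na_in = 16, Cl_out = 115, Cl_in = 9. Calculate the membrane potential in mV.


Vm = (RT/F)*ln((PK*Ko + PNa*Nao + PCl*Cli)/(PK*Ki + PNa*Nai + PCl*Clo))
Numer = 16.576, Denom = 199.732
Vm = -66.52 mV


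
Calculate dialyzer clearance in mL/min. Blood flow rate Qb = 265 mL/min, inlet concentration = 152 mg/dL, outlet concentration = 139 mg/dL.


K = Qb * (Cb_in - Cb_out) / Cb_in
K = 265 * (152 - 139) / 152
K = 22.66 mL/min


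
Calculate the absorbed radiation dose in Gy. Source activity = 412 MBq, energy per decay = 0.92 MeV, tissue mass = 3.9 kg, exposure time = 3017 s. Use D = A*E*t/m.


A = 412 MBq = 4.1200e+08 Bq
E = 0.92 MeV = 1.47384e-13 J
D = A*E*t/m = 4.1200e+08*1.47384e-13*3017/3.9
D = 0.04697 Gy


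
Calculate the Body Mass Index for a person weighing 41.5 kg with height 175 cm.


BMI = weight / height^2
height = 175 cm = 1.75 m
BMI = 41.5 / 1.75^2
BMI = 13.55 kg/m^2


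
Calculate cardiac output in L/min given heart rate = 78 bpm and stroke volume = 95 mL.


CO = HR * SV
CO = 78 * 95 / 1000
CO = 7.41 L/min


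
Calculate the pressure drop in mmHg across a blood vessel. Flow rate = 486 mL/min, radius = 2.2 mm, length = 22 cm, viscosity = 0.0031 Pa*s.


dP = 8*mu*L*Q / (pi*r^4)
Q = 486 mL/min = 8.1e-06 m^3/s
dP = 600.508 Pa = 600.508 / 133.322 mmHg = 4.504 mmHg


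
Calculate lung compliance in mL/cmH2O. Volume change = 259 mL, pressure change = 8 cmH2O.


C = dV / dP
C = 259 / 8
C = 32.38 mL/cmH2O


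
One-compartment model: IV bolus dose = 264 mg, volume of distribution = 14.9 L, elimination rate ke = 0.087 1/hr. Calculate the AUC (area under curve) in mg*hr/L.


C0 = Dose/Vd = 264/14.9 = 17.7181 mg/L
AUC = C0/ke = 17.7181/0.087
AUC = 203.7 mg*hr/L


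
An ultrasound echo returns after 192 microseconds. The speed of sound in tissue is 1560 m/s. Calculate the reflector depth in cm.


depth = c * t / 2
t = 192 us = 1.9200e-04 s
depth = 1560 * 1.9200e-04 / 2
depth = 0.14976 m = 14.976 cm


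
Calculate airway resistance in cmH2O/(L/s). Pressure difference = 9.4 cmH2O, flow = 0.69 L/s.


R = dP / flow
R = 9.4 / 0.69
R = 13.62 cmH2O/(L/s)


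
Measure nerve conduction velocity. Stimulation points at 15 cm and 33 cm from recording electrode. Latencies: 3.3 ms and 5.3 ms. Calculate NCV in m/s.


Distance = (33 - 15) / 100 = 0.18 m
dt = (5.3 - 3.3) / 1000 = 0.002 s
NCV = dist / dt = 90 m/s


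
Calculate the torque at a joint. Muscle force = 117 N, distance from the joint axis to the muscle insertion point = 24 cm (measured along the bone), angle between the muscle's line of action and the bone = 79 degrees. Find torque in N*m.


Torque = F * d * sin(theta)   (moment arm = d*sin(theta))
d = 24 cm = 0.24 m
Torque = 117 * 0.24 * sin(79)
Torque = 27.56 N*m


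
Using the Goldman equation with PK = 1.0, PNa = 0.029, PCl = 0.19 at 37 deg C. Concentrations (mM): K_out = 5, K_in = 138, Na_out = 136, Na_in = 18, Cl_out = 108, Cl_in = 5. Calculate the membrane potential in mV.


Vm = (RT/F)*ln((PK*Ko + PNa*Nao + PCl*Cli)/(PK*Ki + PNa*Nai + PCl*Clo))
Numer = 9.894, Denom = 159.042
Vm = -74.22 mV


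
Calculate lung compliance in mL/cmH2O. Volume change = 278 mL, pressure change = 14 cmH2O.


C = dV / dP
C = 278 / 14
C = 19.86 mL/cmH2O


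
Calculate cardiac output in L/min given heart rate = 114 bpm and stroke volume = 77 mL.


CO = HR * SV
CO = 114 * 77 / 1000
CO = 8.778 L/min


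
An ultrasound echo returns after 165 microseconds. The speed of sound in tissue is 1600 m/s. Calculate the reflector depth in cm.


depth = c * t / 2
t = 165 us = 1.6500e-04 s
depth = 1600 * 1.6500e-04 / 2
depth = 0.132 m = 13.2 cm


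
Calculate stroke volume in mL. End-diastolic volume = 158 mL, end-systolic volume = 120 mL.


SV = EDV - ESV
SV = 158 - 120
SV = 38 mL


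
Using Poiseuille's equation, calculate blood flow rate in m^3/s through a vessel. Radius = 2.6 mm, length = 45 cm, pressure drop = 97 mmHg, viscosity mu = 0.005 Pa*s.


Q = pi*r^4*dP / (8*mu*L)
r = 0.0026 m, L = 0.45 m
dP = 97 mmHg = 12932.234 Pa
Q = 1.0314e-04 m^3/s


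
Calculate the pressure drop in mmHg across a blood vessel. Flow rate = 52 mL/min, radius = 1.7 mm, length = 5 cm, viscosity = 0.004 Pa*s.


dP = 8*mu*L*Q / (pi*r^4)
Q = 52 mL/min = 8.66667e-07 m^3/s
dP = 52.8478 Pa = 52.8478 / 133.322 mmHg = 0.3964 mmHg


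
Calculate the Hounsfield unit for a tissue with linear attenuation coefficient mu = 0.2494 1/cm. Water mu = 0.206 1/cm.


HU = ((mu_tissue - mu_water) / mu_water) * 1000
HU = ((0.2494 - 0.206) / 0.206) * 1000
HU = 210.7


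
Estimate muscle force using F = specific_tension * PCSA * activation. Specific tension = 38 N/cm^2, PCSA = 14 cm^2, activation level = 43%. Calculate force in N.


F = sigma * PCSA * activation
F = 38 * 14 * 0.43
F = 228.8 N


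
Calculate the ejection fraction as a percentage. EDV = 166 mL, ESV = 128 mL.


SV = EDV - ESV = 166 - 128 = 38 mL
EF = SV/EDV * 100 = 38/166 * 100
EF = 22.89%


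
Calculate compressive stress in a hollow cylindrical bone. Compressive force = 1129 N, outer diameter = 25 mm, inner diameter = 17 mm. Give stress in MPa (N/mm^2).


A = pi*(r_o^2 - r_i^2)
r_o = 12.5 mm, r_i = 8.5 mm
A = 263.894 mm^2
sigma = F/A = 1129 / 263.894
sigma = 4.278 MPa


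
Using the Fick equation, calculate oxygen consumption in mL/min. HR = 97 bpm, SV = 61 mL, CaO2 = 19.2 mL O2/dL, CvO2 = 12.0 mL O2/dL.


CO = HR*SV = 97*61/1000 = 5.917 L/min
a-v O2 diff = 19.2 - 12.0 = 7.2 mL/dL
VO2 = CO * (CaO2-CvO2) * 10 dL/L
VO2 = 5.917 * 7.2 * 10
VO2 = 426 mL/min


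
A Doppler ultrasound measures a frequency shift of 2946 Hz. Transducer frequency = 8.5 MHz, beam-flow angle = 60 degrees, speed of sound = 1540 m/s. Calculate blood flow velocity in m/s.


v = fd * c / (2 * f0 * cos(theta))
v = 2946 * 1540 / (2 * 8.5000e+06 * cos(60))
v = 0.5337 m/s


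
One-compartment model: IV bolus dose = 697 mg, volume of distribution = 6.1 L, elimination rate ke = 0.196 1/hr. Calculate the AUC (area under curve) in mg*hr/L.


C0 = Dose/Vd = 697/6.1 = 114.262 mg/L
AUC = C0/ke = 114.262/0.196
AUC = 583 mg*hr/L


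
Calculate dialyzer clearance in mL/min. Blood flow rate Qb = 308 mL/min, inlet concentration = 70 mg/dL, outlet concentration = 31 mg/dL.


K = Qb * (Cb_in - Cb_out) / Cb_in
K = 308 * (70 - 31) / 70
K = 171.6 mL/min


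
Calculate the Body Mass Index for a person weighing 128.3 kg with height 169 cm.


BMI = weight / height^2
height = 169 cm = 1.69 m
BMI = 128.3 / 1.69^2
BMI = 44.92 kg/m^2


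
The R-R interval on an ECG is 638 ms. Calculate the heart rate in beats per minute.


HR = 60 / RR_interval(s)
RR = 638 ms = 0.638 s
HR = 60 / 0.638 = 94.04 bpm


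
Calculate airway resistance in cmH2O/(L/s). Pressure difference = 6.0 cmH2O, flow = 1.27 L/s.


R = dP / flow
R = 6.0 / 1.27
R = 4.724 cmH2O/(L/s)


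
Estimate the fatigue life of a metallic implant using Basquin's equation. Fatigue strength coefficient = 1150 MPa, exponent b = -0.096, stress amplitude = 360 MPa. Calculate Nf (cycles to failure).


sigma_a = sigma_f' * (2Nf)^b
2Nf = (sigma_a/sigma_f')^(1/b)
2Nf = (360/1150)^(1/-0.096)
2Nf = 179522.18
Nf = 8.976e+04


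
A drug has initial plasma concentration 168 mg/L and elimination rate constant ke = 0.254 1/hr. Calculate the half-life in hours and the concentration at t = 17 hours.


t_half = ln(2) / ke = 0.693147 / 0.254 = 2.729 hr
C(t) = C0 * exp(-ke*t) = 168 * exp(-0.254*17)
C(17) = 2.239 mg/L


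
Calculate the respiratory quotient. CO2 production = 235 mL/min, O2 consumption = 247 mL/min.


RQ = VCO2 / VO2
RQ = 235 / 247
RQ = 0.9514


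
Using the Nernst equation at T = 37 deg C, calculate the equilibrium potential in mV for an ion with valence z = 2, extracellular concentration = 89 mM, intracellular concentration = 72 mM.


E = (RT/(zF)) * ln(C_out/C_in)
T = 37 + 273.15 = 310.15 K
E = (8.314 * 310.15 / (2 * 96485)) * ln(89/72)
E = 2.832 mV


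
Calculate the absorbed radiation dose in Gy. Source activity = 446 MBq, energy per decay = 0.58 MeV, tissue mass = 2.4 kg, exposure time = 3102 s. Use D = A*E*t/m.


A = 446 MBq = 4.4600e+08 Bq
E = 0.58 MeV = 9.2916e-14 J
D = A*E*t/m = 4.4600e+08*9.2916e-14*3102/2.4
D = 0.05356 Gy


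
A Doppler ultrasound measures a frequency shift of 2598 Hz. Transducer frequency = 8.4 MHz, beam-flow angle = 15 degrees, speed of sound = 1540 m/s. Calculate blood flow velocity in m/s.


v = fd * c / (2 * f0 * cos(theta))
v = 2598 * 1540 / (2 * 8.4000e+06 * cos(15))
v = 0.2466 m/s


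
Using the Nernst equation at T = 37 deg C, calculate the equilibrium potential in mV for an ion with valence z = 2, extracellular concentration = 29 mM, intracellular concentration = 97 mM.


E = (RT/(zF)) * ln(C_out/C_in)
T = 37 + 273.15 = 310.15 K
E = (8.314 * 310.15 / (2 * 96485)) * ln(29/97)
E = -16.13 mV


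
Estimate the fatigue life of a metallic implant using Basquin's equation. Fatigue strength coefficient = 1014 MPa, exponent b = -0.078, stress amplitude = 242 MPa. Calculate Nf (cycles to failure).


sigma_a = sigma_f' * (2Nf)^b
2Nf = (sigma_a/sigma_f')^(1/b)
2Nf = (242/1014)^(1/-0.078)
2Nf = 94888303
Nf = 4.7444e+07


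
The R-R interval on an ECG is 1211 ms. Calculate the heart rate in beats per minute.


HR = 60 / RR_interval(s)
RR = 1211 ms = 1.211 s
HR = 60 / 1.211 = 49.55 bpm


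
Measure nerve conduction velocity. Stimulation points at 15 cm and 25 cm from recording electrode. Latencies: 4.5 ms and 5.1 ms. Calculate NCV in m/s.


Distance = (25 - 15) / 100 = 0.1 m
dt = (5.1 - 4.5) / 1000 = 6.0000e-04 s
NCV = dist / dt = 166.7 m/s


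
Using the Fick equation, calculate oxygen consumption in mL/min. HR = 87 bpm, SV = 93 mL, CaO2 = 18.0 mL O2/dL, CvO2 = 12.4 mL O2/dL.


CO = HR*SV = 87*93/1000 = 8.091 L/min
a-v O2 diff = 18.0 - 12.4 = 5.6 mL/dL
VO2 = CO * (CaO2-CvO2) * 10 dL/L
VO2 = 8.091 * 5.6 * 10
VO2 = 453.1 mL/min


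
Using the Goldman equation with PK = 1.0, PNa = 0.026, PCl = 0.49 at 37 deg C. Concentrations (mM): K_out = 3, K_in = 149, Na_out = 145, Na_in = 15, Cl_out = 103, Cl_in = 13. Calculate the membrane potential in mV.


Vm = (RT/F)*ln((PK*Ko + PNa*Nao + PCl*Cli)/(PK*Ki + PNa*Nai + PCl*Clo))
Numer = 13.14, Denom = 199.86
Vm = -72.74 mV


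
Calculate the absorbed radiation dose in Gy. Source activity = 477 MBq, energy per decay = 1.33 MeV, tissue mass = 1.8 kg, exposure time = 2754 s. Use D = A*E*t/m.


A = 477 MBq = 4.7700e+08 Bq
E = 1.33 MeV = 2.13066e-13 J
D = A*E*t/m = 4.7700e+08*2.13066e-13*2754/1.8
D = 0.1555 Gy


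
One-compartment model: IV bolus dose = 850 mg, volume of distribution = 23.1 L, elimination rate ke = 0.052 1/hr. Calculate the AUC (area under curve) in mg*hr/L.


C0 = Dose/Vd = 850/23.1 = 36.7965 mg/L
AUC = C0/ke = 36.7965/0.052
AUC = 707.6 mg*hr/L


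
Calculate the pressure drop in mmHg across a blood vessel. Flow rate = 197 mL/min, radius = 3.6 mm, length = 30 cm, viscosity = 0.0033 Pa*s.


dP = 8*mu*L*Q / (pi*r^4)
Q = 197 mL/min = 3.28333e-06 m^3/s
dP = 49.281 Pa = 49.281 / 133.322 mmHg = 0.3696 mmHg


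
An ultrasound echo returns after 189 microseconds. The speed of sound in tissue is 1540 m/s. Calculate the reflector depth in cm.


depth = c * t / 2
t = 189 us = 1.8900e-04 s
depth = 1540 * 1.8900e-04 / 2
depth = 0.14553 m = 14.553 cm


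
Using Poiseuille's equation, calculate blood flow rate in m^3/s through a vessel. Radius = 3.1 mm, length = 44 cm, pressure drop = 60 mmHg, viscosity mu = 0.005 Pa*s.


Q = pi*r^4*dP / (8*mu*L)
r = 0.0031 m, L = 0.44 m
dP = 60 mmHg = 7999.32 Pa
Q = 1.3187e-04 m^3/s


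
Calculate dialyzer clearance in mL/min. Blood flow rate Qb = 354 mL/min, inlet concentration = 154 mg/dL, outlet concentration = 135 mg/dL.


K = Qb * (Cb_in - Cb_out) / Cb_in
K = 354 * (154 - 135) / 154
K = 43.68 mL/min


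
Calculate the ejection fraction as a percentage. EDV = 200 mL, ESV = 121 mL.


SV = EDV - ESV = 200 - 121 = 79 mL
EF = SV/EDV * 100 = 79/200 * 100
EF = 39.5%


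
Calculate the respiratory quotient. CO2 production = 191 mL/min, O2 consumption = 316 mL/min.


RQ = VCO2 / VO2
RQ = 191 / 316
RQ = 0.6044


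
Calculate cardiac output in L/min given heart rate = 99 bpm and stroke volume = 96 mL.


CO = HR * SV
CO = 99 * 96 / 1000
CO = 9.504 L/min


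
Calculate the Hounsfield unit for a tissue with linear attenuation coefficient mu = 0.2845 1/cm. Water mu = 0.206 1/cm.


HU = ((mu_tissue - mu_water) / mu_water) * 1000
HU = ((0.2845 - 0.206) / 0.206) * 1000
HU = 381.1


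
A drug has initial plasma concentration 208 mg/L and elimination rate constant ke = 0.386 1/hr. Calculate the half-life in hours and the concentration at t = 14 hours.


t_half = ln(2) / ke = 0.693147 / 0.386 = 1.796 hr
C(t) = C0 * exp(-ke*t) = 208 * exp(-0.386*14)
C(14) = 0.9357 mg/L


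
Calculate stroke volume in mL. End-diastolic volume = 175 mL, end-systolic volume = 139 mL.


SV = EDV - ESV
SV = 175 - 139
SV = 36 mL


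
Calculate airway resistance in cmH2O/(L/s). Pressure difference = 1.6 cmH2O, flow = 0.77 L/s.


R = dP / flow
R = 1.6 / 0.77
R = 2.078 cmH2O/(L/s)
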